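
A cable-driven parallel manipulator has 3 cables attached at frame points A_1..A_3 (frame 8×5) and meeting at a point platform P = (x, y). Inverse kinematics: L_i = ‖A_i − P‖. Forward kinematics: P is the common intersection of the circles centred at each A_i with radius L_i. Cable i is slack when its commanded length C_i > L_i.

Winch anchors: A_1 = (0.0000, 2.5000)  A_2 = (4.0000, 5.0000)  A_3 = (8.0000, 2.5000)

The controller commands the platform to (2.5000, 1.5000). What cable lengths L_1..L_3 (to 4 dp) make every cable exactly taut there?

(2.6926, 3.8079, 5.5902)

L_1 = √((0.0000−2.5000)² + (2.5000−1.5000)²) = 2.6926
L_2 = √((4.0000−2.5000)² + (5.0000−1.5000)²) = 3.8079
L_3 = √((8.0000−2.5000)² + (2.5000−1.5000)²) = 5.5902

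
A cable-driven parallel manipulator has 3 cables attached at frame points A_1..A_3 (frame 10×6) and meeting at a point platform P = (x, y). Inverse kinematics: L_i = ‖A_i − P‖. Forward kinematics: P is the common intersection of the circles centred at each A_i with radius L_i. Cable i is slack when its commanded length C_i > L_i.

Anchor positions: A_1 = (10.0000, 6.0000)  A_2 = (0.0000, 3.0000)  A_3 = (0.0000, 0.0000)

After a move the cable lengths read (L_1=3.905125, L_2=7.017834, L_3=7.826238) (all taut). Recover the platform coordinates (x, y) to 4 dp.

(7.0000, 3.5000)

each cable: (A_i−P)·(A_i−P) = L_i²; let k_i = ‖A_i‖²−L_i²
k_1 = 100.0000+36.0000−15.2500 = 120.7500
row 1: 20.0000x + 6.0000y = 161.0000  (k_2=-40.2500)
row 2: 20.0000x + 12.0000y = 182.0000  (k_3=-61.2500)
Cramer on rows 1–2 → x = 7.0000, y = 3.5000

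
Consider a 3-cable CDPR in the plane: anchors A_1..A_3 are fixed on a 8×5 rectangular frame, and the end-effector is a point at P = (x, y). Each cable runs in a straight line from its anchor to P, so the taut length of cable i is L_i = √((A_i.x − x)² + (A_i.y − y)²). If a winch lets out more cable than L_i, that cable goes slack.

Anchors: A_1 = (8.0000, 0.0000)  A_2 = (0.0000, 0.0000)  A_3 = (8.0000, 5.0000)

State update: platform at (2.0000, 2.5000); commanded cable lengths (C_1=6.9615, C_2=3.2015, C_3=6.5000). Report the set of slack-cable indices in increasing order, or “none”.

1

i=1: geometric 6.5000 vs commanded 6.9615 ⇒ slack
i=2: geometric 3.2016 vs commanded 3.2015 ⇒ taut
i=3: geometric 6.5000 vs commanded 6.5000 ⇒ taut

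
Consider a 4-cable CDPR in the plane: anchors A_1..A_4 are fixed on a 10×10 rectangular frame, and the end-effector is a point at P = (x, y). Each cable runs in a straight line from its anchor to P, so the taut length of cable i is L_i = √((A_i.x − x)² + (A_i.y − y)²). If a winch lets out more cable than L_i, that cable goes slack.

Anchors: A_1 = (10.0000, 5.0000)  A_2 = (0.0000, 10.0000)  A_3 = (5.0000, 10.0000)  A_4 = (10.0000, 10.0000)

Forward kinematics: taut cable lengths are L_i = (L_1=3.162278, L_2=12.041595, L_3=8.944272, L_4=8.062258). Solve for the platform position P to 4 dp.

each cable: (A_i−P)·(A_i−P) = L_i²; let c_i = ‖A_i‖²−L_i²
c_1 = 100.0000+25.0000−10.0000 = 115.0000
row 1: 20.0000x − 10.0000y = 160.0000  (c_2=-45.0000)
row 2: 10.0000x − 10.0000y = 70.0000  (c_3=45.0000)
row 3: 0.0000x − 10.0000y = -20.0000  (c_4=135.0000)
Cramer on rows 1–2 → x = 9.0000, y = 2.0000
check cable 4: ‖A_4−P‖² = 65.0000 ≈ L_4² = 65.0000 ✓

(9.0000, 2.0000)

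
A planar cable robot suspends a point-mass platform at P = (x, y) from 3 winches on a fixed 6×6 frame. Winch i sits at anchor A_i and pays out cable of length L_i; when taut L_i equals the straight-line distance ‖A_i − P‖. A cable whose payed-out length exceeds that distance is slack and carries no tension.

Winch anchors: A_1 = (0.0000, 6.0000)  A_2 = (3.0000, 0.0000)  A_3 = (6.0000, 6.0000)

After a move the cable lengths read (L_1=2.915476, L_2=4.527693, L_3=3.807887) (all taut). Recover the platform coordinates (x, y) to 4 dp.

(2.5000, 4.5000)

circle eqns → linear via eq_j − eq_1; set k_j = A_j·A_j − L_j²
k_1 = 0.0000+36.0000−8.5000 = 27.5000
-6.0000·x + 12.0000·y = k_1−k_2 = 39.0000
-12.0000·x + 0.0000·y = k_1−k_3 = -30.0000
solve first two rows → x=2.5000, y=4.5000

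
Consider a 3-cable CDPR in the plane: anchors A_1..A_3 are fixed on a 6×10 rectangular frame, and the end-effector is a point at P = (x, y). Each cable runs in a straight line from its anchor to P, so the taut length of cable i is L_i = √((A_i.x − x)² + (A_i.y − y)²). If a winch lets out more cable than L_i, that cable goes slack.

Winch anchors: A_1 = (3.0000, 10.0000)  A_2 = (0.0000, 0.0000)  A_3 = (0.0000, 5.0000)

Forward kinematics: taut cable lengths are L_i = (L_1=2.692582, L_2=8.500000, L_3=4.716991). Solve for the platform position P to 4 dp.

each cable: (A_i−P)·(A_i−P) = L_i²; let k_i = ‖A_i‖²−L_i²
k_1 = 9.0000+100.0000−7.2500 = 101.7500
row 1: 6.0000x + 20.0000y = 174.0000  (k_2=-72.2500)
row 2: 6.0000x + 10.0000y = 99.0000  (k_3=2.7500)
Cramer on rows 1–2 → x = 4.0000, y = 7.5000

(4.0000, 7.5000)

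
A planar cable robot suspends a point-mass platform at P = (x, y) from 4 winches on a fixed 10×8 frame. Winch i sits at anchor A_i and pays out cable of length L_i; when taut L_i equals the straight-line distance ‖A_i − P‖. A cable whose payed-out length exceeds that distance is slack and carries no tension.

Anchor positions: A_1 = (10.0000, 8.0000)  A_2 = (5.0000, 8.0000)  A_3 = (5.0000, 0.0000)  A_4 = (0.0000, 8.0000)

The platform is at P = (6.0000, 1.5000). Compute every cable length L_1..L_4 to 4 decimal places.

(7.6322, 6.5765, 1.8028, 8.8459)

cable 1: Δx=4.0000, Δy=6.5000; L_1 = √(Δx²+Δy²) = 7.6322
cable 2: Δx=-1.0000, Δy=6.5000; L_2 = √(Δx²+Δy²) = 6.5765
cable 3: Δx=-1.0000, Δy=-1.5000; L_3 = √(Δx²+Δy²) = 1.8028
cable 4: Δx=-6.0000, Δy=6.5000; L_4 = √(Δx²+Δy²) = 8.8459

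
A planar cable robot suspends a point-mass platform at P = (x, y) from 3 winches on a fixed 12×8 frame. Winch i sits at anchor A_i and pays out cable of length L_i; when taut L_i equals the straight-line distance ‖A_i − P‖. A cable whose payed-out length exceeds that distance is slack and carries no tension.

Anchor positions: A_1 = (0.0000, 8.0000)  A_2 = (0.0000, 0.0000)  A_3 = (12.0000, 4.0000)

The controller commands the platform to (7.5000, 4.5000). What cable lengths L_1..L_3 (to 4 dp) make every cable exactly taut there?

L_1: Δ = A_1−P = (-7.5000, 3.5000) → ‖Δ‖ = √68.5000 = 8.2765
L_2: Δ = A_2−P = (-7.5000, -4.5000) → ‖Δ‖ = √76.5000 = 8.7464
L_3: Δ = A_3−P = (4.5000, -0.5000) → ‖Δ‖ = √20.5000 = 4.5277

(8.2765, 8.7464, 4.5277)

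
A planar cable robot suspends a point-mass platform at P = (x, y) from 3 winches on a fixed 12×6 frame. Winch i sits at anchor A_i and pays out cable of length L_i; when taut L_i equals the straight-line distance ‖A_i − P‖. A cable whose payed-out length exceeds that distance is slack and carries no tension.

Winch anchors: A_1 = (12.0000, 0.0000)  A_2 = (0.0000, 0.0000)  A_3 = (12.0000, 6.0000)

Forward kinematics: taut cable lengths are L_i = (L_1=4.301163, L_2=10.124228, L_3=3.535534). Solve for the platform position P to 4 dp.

(9.5000, 3.5000)

circle eqns → linear via eq_j − eq_1; set q_j = A_j·A_j − L_j²
q_1 = 144.0000+0.0000−18.5000 = 125.5000
24.0000·x + 0.0000·y = q_1−q_2 = 228.0000
0.0000·x − 12.0000·y = q_1−q_3 = -42.0000
solve first two rows → x=9.5000, y=3.5000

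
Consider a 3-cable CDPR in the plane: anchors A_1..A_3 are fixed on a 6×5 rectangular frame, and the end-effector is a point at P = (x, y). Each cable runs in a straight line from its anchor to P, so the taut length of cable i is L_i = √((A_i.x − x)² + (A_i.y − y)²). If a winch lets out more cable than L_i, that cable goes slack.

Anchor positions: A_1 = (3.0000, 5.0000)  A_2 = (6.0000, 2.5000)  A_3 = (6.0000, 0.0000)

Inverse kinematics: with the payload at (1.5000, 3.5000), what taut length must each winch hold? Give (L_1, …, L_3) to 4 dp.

L_1 = √((3.0000−1.5000)² + (5.0000−3.5000)²) = 2.1213
L_2 = √((6.0000−1.5000)² + (2.5000−3.5000)²) = 4.6098
L_3 = √((6.0000−1.5000)² + (0.0000−3.5000)²) = 5.7009

(2.1213, 4.6098, 5.7009)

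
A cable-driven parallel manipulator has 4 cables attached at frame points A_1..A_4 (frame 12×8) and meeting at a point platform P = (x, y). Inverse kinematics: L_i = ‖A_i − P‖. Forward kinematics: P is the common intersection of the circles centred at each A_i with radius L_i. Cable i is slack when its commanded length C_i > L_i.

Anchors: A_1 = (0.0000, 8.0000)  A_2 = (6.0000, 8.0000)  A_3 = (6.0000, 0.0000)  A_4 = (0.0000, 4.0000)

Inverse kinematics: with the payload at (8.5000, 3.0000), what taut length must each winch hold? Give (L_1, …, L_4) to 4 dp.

(9.8615, 5.5902, 3.9051, 8.5586)

cable 1: Δx=-8.5000, Δy=5.0000; L_1 = √(Δx²+Δy²) = 9.8615
cable 2: Δx=-2.5000, Δy=5.0000; L_2 = √(Δx²+Δy²) = 5.5902
cable 3: Δx=-2.5000, Δy=-3.0000; L_3 = √(Δx²+Δy²) = 3.9051
cable 4: Δx=-8.5000, Δy=1.0000; L_4 = √(Δx²+Δy²) = 8.5586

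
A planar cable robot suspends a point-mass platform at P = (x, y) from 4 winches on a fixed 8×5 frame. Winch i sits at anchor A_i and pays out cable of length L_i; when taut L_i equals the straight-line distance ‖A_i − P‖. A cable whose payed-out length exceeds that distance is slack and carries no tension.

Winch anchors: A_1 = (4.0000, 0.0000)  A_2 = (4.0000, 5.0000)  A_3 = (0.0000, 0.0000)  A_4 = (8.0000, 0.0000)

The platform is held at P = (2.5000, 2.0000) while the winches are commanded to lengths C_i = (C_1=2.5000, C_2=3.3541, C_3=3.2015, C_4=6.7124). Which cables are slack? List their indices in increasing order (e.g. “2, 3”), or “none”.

cable 1: L_1 = ‖A_1−P‖ = 2.5000;  C_1 = 2.5000 → taut
cable 2: L_2 = ‖A_2−P‖ = 3.3541;  C_2 = 3.3541 → taut
cable 3: L_3 = ‖A_3−P‖ = 3.2016;  C_3 = 3.2015 → taut
cable 4: L_4 = ‖A_4−P‖ = 5.8523;  C_4 = 6.7124 → slack

4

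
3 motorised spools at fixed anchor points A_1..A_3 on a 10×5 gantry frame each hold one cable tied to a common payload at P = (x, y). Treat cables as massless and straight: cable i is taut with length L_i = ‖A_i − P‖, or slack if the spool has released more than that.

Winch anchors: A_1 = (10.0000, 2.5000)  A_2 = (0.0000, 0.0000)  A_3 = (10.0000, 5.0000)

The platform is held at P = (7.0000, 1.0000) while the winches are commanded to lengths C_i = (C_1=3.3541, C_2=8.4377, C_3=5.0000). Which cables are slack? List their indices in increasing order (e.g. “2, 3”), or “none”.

2

i=1: geometric 3.3541 vs commanded 3.3541 ⇒ taut
i=2: geometric 7.0711 vs commanded 8.4377 ⇒ slack
i=3: geometric 5.0000 vs commanded 5.0000 ⇒ taut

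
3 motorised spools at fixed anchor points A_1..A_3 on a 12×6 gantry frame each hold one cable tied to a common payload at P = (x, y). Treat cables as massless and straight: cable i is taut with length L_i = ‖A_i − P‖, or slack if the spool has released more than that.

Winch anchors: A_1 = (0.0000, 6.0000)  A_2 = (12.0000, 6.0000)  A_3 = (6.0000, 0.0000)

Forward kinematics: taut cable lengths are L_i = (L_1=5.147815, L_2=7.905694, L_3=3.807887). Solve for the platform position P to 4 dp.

(4.5000, 3.5000)

expand ‖A_i−P‖²=L_i² and subtract eq 1 (c_i ≔ ‖A_i‖²−L_i²)
c_1 = 0.0000+36.0000−26.5000 = 9.5000
eq1−eq2 → [-24.0000  0.0000]·P = -108.0000
eq1−eq3 → [-12.0000  12.0000]·P = -12.0000
2×2 solve → P = (4.5000, 3.5000)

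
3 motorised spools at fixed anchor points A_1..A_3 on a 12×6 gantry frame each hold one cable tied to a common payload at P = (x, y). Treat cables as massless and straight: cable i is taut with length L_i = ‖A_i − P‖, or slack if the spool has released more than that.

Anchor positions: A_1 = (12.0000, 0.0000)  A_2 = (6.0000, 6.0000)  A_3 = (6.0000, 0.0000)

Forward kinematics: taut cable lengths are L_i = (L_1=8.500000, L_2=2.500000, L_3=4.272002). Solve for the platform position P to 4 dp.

(4.5000, 4.0000)

each cable: (A_i−P)·(A_i−P) = L_i²; let k_i = ‖A_i‖²−L_i²
k_1 = 144.0000+0.0000−72.2500 = 71.7500
row 1: 12.0000x − 12.0000y = 6.0000  (k_2=65.7500)
row 2: 12.0000x + 0.0000y = 54.0000  (k_3=17.7500)
Cramer on rows 1–2 → x = 4.5000, y = 4.0000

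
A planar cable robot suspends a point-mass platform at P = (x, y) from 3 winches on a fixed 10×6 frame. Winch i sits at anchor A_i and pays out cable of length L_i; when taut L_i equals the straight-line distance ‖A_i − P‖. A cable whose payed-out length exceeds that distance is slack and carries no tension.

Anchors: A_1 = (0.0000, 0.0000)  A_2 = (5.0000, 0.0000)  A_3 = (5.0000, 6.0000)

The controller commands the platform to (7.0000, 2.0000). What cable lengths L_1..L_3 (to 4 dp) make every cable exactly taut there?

L_1: Δ = A_1−P = (-7.0000, -2.0000) → ‖Δ‖ = √53.0000 = 7.2801
L_2: Δ = A_2−P = (-2.0000, -2.0000) → ‖Δ‖ = √8.0000 = 2.8284
L_3: Δ = A_3−P = (-2.0000, 4.0000) → ‖Δ‖ = √20.0000 = 4.4721

(7.2801, 2.8284, 4.4721)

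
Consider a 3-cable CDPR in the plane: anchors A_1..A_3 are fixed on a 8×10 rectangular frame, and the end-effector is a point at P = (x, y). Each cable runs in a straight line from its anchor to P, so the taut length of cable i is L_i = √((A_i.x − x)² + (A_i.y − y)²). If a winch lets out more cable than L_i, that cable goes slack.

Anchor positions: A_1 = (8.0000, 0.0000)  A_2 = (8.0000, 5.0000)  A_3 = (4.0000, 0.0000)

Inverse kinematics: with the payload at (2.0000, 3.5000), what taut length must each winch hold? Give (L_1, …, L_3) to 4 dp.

(6.9462, 6.1847, 4.0311)

L_1 = √((8.0000−2.0000)² + (0.0000−3.5000)²) = 6.9462
L_2 = √((8.0000−2.0000)² + (5.0000−3.5000)²) = 6.1847
L_3 = √((4.0000−2.0000)² + (0.0000−3.5000)²) = 4.0311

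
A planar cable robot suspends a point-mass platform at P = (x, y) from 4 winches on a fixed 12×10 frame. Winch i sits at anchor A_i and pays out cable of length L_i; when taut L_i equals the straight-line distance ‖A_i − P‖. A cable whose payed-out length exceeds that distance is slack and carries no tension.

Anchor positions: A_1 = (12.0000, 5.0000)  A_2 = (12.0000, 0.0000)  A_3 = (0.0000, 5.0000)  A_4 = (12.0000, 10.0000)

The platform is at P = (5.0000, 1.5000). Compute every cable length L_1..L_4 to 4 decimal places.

(7.8262, 7.1589, 6.1033, 11.0114)

cable 1: Δx=7.0000, Δy=3.5000; L_1 = √(Δx²+Δy²) = 7.8262
cable 2: Δx=7.0000, Δy=-1.5000; L_2 = √(Δx²+Δy²) = 7.1589
cable 3: Δx=-5.0000, Δy=3.5000; L_3 = √(Δx²+Δy²) = 6.1033
cable 4: Δx=7.0000, Δy=8.5000; L_4 = √(Δx²+Δy²) = 11.0114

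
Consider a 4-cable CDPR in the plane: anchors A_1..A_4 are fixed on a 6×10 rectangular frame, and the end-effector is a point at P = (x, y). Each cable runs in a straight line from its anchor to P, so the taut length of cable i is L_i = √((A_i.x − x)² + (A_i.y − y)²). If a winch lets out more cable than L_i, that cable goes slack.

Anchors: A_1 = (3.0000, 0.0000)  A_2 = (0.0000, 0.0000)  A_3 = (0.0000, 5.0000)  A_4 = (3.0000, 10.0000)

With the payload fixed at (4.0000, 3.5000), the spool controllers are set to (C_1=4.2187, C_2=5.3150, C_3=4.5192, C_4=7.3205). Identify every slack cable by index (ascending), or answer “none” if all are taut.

cable 1: √((-1.0000)²+(-3.5000)²)=3.6401, C_1=4.2187: slack
cable 2: √((-4.0000)²+(-3.5000)²)=5.3151, C_2=5.3150: taut
cable 3: √((-4.0000)²+(1.5000)²)=4.2720, C_3=4.5192: slack
cable 4: √((-1.0000)²+(6.5000)²)=6.5765, C_4=7.3205: slack

1, 3, 4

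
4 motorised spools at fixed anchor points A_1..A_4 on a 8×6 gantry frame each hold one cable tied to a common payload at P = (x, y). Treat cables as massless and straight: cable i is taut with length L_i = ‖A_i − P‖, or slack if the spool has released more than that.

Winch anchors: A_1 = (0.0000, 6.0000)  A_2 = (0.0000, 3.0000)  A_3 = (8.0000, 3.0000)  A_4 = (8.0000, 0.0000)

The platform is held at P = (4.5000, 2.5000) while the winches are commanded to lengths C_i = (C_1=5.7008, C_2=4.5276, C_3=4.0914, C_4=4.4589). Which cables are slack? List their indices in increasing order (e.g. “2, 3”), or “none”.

3, 4

cable 1: L_1 = ‖A_1−P‖ = 5.7009;  C_1 = 5.7008 → taut
cable 2: L_2 = ‖A_2−P‖ = 4.5277;  C_2 = 4.5276 → taut
cable 3: L_3 = ‖A_3−P‖ = 3.5355;  C_3 = 4.0914 → slack
cable 4: L_4 = ‖A_4−P‖ = 4.3012;  C_4 = 4.4589 → slack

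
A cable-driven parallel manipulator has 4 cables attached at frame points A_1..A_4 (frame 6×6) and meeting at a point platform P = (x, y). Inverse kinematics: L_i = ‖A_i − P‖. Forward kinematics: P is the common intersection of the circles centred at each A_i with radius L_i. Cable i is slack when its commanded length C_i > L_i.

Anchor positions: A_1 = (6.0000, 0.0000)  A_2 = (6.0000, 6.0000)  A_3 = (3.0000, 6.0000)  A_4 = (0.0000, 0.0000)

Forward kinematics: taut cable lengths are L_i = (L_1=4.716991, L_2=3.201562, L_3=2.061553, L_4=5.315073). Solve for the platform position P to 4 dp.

circle eqns → linear via eq_j − eq_1; set q_j = A_j·A_j − L_j²
q_1 = 36.0000+0.0000−22.2500 = 13.7500
0.0000·x − 12.0000·y = q_1−q_2 = -48.0000
6.0000·x − 12.0000·y = q_1−q_3 = -27.0000
12.0000·x + 0.0000·y = q_1−q_4 = 42.0000
solve first two rows → x=3.5000, y=4.0000
check cable 4: ‖A_4−P‖² = 28.2500 ≈ L_4² = 28.2500 ✓

(3.5000, 4.0000)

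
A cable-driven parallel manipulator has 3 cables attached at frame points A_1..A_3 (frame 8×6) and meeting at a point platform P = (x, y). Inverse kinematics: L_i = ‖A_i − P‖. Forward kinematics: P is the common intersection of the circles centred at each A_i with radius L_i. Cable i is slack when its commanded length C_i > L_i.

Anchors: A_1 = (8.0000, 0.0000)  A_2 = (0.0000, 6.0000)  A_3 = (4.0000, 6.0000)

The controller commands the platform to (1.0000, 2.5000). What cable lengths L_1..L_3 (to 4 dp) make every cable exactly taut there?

cable 1: Δx=7.0000, Δy=-2.5000; L_1 = √(Δx²+Δy²) = 7.4330
cable 2: Δx=-1.0000, Δy=3.5000; L_2 = √(Δx²+Δy²) = 3.6401
cable 3: Δx=3.0000, Δy=3.5000; L_3 = √(Δx²+Δy²) = 4.6098

(7.4330, 3.6401, 4.6098)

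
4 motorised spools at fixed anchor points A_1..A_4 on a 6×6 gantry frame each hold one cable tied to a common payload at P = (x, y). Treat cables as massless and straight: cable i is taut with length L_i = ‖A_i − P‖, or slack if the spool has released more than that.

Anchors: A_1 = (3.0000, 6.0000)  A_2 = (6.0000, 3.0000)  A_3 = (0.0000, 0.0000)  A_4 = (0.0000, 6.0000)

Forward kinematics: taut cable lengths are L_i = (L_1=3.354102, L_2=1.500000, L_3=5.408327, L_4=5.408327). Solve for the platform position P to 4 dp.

(4.5000, 3.0000)

each cable: (A_i−P)·(A_i−P) = L_i²; let k_i = ‖A_i‖²−L_i²
k_1 = 9.0000+36.0000−11.2500 = 33.7500
row 1: -6.0000x + 6.0000y = -9.0000  (k_2=42.7500)
row 2: 6.0000x + 12.0000y = 63.0000  (k_3=-29.2500)
row 3: 6.0000x + 0.0000y = 27.0000  (k_4=6.7500)
Cramer on rows 1–2 → x = 4.5000, y = 3.0000
check cable 4: ‖A_4−P‖² = 29.2500 ≈ L_4² = 29.2500 ✓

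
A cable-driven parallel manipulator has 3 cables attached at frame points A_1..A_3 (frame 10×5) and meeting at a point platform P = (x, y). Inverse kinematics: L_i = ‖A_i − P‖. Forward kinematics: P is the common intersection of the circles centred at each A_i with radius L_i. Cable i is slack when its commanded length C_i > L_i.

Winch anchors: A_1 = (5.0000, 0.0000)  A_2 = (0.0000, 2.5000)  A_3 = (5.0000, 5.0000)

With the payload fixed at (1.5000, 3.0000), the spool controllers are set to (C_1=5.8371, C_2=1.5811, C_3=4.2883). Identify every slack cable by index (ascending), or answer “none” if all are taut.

cable 1: L_1 = ‖A_1−P‖ = 4.6098;  C_1 = 5.8371 → slack
cable 2: L_2 = ‖A_2−P‖ = 1.5811;  C_2 = 1.5811 → taut
cable 3: L_3 = ‖A_3−P‖ = 4.0311;  C_3 = 4.2883 → slack

1, 3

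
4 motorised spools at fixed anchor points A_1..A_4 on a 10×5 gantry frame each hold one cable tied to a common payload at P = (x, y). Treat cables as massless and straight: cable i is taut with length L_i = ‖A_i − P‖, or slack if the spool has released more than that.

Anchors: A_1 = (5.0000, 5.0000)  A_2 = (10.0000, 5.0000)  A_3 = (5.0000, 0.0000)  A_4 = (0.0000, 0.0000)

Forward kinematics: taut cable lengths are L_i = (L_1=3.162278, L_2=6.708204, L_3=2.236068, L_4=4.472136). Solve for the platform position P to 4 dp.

each cable: (A_i−P)·(A_i−P) = L_i²; let q_i = ‖A_i‖²−L_i²
q_1 = 25.0000+25.0000−10.0000 = 40.0000
row 1: -10.0000x + 0.0000y = -40.0000  (q_2=80.0000)
row 2: 0.0000x + 10.0000y = 20.0000  (q_3=20.0000)
row 3: 10.0000x + 10.0000y = 60.0000  (q_4=-20.0000)
Cramer on rows 1–2 → x = 4.0000, y = 2.0000
check cable 4: ‖A_4−P‖² = 20.0000 ≈ L_4² = 20.0000 ✓

(4.0000, 2.0000)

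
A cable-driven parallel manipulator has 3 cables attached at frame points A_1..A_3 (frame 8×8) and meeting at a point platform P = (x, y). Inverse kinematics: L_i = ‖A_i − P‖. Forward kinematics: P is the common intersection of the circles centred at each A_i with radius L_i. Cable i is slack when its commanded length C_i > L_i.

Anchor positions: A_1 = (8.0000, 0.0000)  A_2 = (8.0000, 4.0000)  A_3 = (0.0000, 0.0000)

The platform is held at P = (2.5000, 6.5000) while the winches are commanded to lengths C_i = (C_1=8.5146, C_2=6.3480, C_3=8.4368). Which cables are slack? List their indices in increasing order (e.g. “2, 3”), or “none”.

cable 1: L_1 = ‖A_1−P‖ = 8.5147;  C_1 = 8.5146 → taut
cable 2: L_2 = ‖A_2−P‖ = 6.0415;  C_2 = 6.3480 → slack
cable 3: L_3 = ‖A_3−P‖ = 6.9642;  C_3 = 8.4368 → slack

2, 3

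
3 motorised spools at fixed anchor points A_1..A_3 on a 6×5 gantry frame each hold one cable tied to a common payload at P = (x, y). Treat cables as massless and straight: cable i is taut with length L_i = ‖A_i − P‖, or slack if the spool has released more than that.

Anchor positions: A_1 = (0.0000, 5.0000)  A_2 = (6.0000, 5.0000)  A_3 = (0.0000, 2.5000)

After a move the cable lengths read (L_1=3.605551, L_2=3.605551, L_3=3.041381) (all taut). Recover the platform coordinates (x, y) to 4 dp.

expand ‖A_i−P‖²=L_i² and subtract eq 1 (q_i ≔ ‖A_i‖²−L_i²)
q_1 = 0.0000+25.0000−13.0000 = 12.0000
eq1−eq2 → [-12.0000  0.0000]·P = -36.0000
eq1−eq3 → [0.0000  5.0000]·P = 15.0000
2×2 solve → P = (3.0000, 3.0000)

(3.0000, 3.0000)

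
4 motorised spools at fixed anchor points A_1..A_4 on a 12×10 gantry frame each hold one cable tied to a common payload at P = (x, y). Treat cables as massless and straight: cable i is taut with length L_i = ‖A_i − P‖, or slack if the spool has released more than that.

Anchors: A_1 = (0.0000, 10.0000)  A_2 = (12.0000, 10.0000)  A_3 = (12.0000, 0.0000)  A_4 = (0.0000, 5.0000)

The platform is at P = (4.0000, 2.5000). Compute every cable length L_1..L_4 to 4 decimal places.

cable 1: Δx=-4.0000, Δy=7.5000; L_1 = √(Δx²+Δy²) = 8.5000
cable 2: Δx=8.0000, Δy=7.5000; L_2 = √(Δx²+Δy²) = 10.9659
cable 3: Δx=8.0000, Δy=-2.5000; L_3 = √(Δx²+Δy²) = 8.3815
cable 4: Δx=-4.0000, Δy=2.5000; L_4 = √(Δx²+Δy²) = 4.7170

(8.5000, 10.9659, 8.3815, 4.7170)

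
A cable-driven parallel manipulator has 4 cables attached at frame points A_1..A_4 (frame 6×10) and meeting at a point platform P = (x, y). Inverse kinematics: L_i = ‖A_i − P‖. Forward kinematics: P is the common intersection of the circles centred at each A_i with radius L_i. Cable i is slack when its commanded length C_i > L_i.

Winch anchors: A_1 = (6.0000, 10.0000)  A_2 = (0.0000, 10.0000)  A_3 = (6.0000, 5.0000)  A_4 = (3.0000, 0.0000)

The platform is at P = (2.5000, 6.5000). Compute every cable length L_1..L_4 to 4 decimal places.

(4.9497, 4.3012, 3.8079, 6.5192)

L_1: Δ = A_1−P = (3.5000, 3.5000) → ‖Δ‖ = √24.5000 = 4.9497
L_2: Δ = A_2−P = (-2.5000, 3.5000) → ‖Δ‖ = √18.5000 = 4.3012
L_3: Δ = A_3−P = (3.5000, -1.5000) → ‖Δ‖ = √14.5000 = 3.8079
L_4: Δ = A_4−P = (0.5000, -6.5000) → ‖Δ‖ = √42.5000 = 6.5192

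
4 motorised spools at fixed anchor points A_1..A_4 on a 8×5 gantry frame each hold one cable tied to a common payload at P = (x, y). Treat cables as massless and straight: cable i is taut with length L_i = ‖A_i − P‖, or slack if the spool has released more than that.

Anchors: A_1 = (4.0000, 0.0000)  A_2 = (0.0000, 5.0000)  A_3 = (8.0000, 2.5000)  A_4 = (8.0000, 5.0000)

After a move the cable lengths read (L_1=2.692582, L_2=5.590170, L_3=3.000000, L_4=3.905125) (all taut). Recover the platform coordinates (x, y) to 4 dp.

each cable: (A_i−P)·(A_i−P) = L_i²; let k_i = ‖A_i‖²−L_i²
k_1 = 16.0000+0.0000−7.2500 = 8.7500
row 1: 8.0000x − 10.0000y = 15.0000  (k_2=-6.2500)
row 2: -8.0000x − 5.0000y = -52.5000  (k_3=61.2500)
row 3: -8.0000x − 10.0000y = -65.0000  (k_4=73.7500)
Cramer on rows 1–2 → x = 5.0000, y = 2.5000
check cable 4: ‖A_4−P‖² = 15.2500 ≈ L_4² = 15.2500 ✓

(5.0000, 2.5000)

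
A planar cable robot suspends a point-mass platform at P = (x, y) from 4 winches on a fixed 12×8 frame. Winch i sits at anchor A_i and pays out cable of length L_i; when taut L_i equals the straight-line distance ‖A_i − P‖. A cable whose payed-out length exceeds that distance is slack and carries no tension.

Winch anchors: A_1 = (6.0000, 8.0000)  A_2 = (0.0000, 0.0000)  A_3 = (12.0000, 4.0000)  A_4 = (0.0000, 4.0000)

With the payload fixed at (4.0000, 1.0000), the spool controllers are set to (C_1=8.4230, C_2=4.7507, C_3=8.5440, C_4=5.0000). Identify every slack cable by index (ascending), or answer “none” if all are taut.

1, 2

cable 1: L_1 = ‖A_1−P‖ = 7.2801;  C_1 = 8.4230 → slack
cable 2: L_2 = ‖A_2−P‖ = 4.1231;  C_2 = 4.7507 → slack
cable 3: L_3 = ‖A_3−P‖ = 8.5440;  C_3 = 8.5440 → taut
cable 4: L_4 = ‖A_4−P‖ = 5.0000;  C_4 = 5.0000 → taut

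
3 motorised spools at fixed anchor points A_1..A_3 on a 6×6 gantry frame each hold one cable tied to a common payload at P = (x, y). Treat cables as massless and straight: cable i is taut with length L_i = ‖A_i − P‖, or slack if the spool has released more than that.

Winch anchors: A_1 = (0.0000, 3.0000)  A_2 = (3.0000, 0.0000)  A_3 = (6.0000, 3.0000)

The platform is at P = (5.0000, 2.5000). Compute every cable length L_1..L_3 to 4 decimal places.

(5.0249, 3.2016, 1.1180)

cable 1: Δx=-5.0000, Δy=0.5000; L_1 = √(Δx²+Δy²) = 5.0249
cable 2: Δx=-2.0000, Δy=-2.5000; L_2 = √(Δx²+Δy²) = 3.2016
cable 3: Δx=1.0000, Δy=0.5000; L_3 = √(Δx²+Δy²) = 1.1180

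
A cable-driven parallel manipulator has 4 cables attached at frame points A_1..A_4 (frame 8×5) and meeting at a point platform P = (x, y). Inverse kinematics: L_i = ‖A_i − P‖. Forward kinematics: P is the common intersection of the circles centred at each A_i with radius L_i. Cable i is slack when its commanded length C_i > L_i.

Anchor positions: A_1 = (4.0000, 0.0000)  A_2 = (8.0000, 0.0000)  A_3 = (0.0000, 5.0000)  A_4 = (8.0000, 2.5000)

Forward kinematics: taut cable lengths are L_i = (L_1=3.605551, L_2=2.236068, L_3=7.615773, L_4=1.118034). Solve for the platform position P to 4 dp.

circle eqns → linear via eq_j − eq_1; set q_j = A_j·A_j − L_j²
q_1 = 16.0000+0.0000−13.0000 = 3.0000
-8.0000·x + 0.0000·y = q_1−q_2 = -56.0000
8.0000·x − 10.0000·y = q_1−q_3 = 36.0000
-8.0000·x − 5.0000·y = q_1−q_4 = -66.0000
solve first two rows → x=7.0000, y=2.0000
check cable 4: ‖A_4−P‖² = 1.2500 ≈ L_4² = 1.2500 ✓

(7.0000, 2.0000)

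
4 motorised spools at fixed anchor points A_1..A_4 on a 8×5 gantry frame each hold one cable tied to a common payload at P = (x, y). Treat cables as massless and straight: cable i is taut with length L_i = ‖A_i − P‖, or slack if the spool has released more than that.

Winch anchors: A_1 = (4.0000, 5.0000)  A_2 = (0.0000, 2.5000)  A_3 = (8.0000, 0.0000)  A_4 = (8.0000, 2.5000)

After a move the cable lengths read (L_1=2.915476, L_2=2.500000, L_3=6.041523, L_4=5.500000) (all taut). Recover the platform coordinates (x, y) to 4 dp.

circle eqns → linear via eq_j − eq_1; set c_j = A_j·A_j − L_j²
c_1 = 16.0000+25.0000−8.5000 = 32.5000
8.0000·x + 5.0000·y = c_1−c_2 = 32.5000
-8.0000·x + 10.0000·y = c_1−c_3 = 5.0000
-8.0000·x + 5.0000·y = c_1−c_4 = -7.5000
solve first two rows → x=2.5000, y=2.5000
check cable 4: ‖A_4−P‖² = 30.2500 ≈ L_4² = 30.2500 ✓

(2.5000, 2.5000)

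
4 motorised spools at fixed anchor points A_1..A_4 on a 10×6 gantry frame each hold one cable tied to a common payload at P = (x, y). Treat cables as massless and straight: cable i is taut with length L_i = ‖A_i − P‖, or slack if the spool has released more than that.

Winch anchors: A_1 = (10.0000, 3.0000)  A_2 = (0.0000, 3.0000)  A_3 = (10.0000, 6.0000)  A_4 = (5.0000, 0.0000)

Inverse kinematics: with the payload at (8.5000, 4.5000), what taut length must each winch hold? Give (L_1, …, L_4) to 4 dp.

cable 1: Δx=1.5000, Δy=-1.5000; L_1 = √(Δx²+Δy²) = 2.1213
cable 2: Δx=-8.5000, Δy=-1.5000; L_2 = √(Δx²+Δy²) = 8.6313
cable 3: Δx=1.5000, Δy=1.5000; L_3 = √(Δx²+Δy²) = 2.1213
cable 4: Δx=-3.5000, Δy=-4.5000; L_4 = √(Δx²+Δy²) = 5.7009

(2.1213, 8.6313, 2.1213, 5.7009)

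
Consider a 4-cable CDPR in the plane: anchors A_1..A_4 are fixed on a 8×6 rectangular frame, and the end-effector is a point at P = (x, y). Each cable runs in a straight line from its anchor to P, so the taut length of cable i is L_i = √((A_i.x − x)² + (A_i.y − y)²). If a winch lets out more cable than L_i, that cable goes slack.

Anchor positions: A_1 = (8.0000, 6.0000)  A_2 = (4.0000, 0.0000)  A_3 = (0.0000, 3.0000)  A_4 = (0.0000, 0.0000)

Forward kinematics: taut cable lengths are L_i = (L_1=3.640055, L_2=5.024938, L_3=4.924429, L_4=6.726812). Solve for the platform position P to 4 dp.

(4.5000, 5.0000)

expand ‖A_i−P‖²=L_i² and subtract eq 1 (q_i ≔ ‖A_i‖²−L_i²)
q_1 = 64.0000+36.0000−13.2500 = 86.7500
eq1−eq2 → [8.0000  12.0000]·P = 96.0000
eq1−eq3 → [16.0000  6.0000]·P = 102.0000
eq1−eq4 → [16.0000  12.0000]·P = 132.0000
2×2 solve → P = (4.5000, 5.0000)
check cable 4: ‖A_4−P‖² = 45.2500 ≈ L_4² = 45.2500 ✓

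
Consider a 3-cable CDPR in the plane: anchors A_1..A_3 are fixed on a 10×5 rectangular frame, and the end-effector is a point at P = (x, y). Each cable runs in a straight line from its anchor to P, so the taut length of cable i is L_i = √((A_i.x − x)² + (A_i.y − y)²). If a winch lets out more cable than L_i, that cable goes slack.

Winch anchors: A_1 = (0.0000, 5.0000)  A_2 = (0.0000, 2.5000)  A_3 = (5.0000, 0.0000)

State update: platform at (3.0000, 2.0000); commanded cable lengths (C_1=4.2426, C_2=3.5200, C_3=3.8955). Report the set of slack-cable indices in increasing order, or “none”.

2, 3

i=1: geometric 4.2426 vs commanded 4.2426 ⇒ taut
i=2: geometric 3.0414 vs commanded 3.5200 ⇒ slack
i=3: geometric 2.8284 vs commanded 3.8955 ⇒ slack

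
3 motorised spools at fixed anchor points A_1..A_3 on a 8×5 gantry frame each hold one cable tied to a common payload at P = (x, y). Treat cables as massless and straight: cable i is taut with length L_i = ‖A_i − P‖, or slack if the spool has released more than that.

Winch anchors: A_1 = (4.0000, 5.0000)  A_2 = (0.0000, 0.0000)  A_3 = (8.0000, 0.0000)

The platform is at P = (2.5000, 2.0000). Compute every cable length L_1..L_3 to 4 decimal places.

(3.3541, 3.2016, 5.8523)

L_1: Δ = A_1−P = (1.5000, 3.0000) → ‖Δ‖ = √11.2500 = 3.3541
L_2: Δ = A_2−P = (-2.5000, -2.0000) → ‖Δ‖ = √10.2500 = 3.2016
L_3: Δ = A_3−P = (5.5000, -2.0000) → ‖Δ‖ = √34.2500 = 5.8523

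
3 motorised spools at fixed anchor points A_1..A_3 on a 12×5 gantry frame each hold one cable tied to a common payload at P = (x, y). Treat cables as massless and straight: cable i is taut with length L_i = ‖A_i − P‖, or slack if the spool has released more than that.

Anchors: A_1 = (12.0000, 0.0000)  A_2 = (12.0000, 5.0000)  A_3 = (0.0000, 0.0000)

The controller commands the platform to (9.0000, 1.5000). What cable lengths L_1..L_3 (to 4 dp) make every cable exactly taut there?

(3.3541, 4.6098, 9.1241)

L_1 = √((12.0000−9.0000)² + (0.0000−1.5000)²) = 3.3541
L_2 = √((12.0000−9.0000)² + (5.0000−1.5000)²) = 4.6098
L_3 = √((0.0000−9.0000)² + (0.0000−1.5000)²) = 9.1241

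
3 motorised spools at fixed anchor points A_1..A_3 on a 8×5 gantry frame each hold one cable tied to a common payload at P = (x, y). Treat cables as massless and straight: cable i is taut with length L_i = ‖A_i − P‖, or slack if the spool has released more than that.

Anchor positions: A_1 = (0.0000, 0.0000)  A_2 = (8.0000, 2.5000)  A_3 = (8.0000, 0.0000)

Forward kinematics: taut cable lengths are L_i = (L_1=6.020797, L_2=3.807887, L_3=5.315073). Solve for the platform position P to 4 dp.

(4.5000, 4.0000)

circle eqns → linear via eq_j − eq_1; set q_j = A_j·A_j − L_j²
q_1 = 0.0000+0.0000−36.2500 = -36.2500
-16.0000·x − 5.0000·y = q_1−q_2 = -92.0000
-16.0000·x + 0.0000·y = q_1−q_3 = -72.0000
solve first two rows → x=4.5000, y=4.0000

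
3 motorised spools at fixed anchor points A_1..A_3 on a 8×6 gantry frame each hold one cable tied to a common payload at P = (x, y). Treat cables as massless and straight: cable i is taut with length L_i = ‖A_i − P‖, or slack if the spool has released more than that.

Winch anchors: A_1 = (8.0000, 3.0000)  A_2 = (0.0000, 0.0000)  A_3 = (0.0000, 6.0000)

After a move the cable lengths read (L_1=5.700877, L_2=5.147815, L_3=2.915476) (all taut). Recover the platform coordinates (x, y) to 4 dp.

(2.5000, 4.5000)

expand ‖A_i−P‖²=L_i² and subtract eq 1 (c_i ≔ ‖A_i‖²−L_i²)
c_1 = 64.0000+9.0000−32.5000 = 40.5000
eq1−eq2 → [16.0000  6.0000]·P = 67.0000
eq1−eq3 → [16.0000  -6.0000]·P = 13.0000
2×2 solve → P = (2.5000, 4.5000)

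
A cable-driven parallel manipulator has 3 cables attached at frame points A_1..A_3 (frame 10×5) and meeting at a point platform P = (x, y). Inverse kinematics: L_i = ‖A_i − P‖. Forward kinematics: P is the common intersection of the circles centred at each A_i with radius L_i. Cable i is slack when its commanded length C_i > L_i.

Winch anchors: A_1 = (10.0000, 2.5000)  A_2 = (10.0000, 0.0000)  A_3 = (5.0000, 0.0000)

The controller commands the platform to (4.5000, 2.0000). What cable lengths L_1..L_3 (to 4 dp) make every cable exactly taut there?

cable 1: Δx=5.5000, Δy=0.5000; L_1 = √(Δx²+Δy²) = 5.5227
cable 2: Δx=5.5000, Δy=-2.0000; L_2 = √(Δx²+Δy²) = 5.8523
cable 3: Δx=0.5000, Δy=-2.0000; L_3 = √(Δx²+Δy²) = 2.0616

(5.5227, 5.8523, 2.0616)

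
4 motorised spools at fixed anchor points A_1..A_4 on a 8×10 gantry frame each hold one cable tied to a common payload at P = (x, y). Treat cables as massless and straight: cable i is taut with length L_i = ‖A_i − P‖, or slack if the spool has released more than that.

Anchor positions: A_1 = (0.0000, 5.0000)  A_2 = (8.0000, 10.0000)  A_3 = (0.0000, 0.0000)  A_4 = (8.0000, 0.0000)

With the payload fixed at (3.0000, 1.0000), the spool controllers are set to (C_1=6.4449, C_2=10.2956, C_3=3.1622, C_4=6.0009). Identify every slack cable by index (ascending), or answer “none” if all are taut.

i=1: geometric 5.0000 vs commanded 6.4449 ⇒ slack
i=2: geometric 10.2956 vs commanded 10.2956 ⇒ taut
i=3: geometric 3.1623 vs commanded 3.1622 ⇒ taut
i=4: geometric 5.0990 vs commanded 6.0009 ⇒ slack

1, 4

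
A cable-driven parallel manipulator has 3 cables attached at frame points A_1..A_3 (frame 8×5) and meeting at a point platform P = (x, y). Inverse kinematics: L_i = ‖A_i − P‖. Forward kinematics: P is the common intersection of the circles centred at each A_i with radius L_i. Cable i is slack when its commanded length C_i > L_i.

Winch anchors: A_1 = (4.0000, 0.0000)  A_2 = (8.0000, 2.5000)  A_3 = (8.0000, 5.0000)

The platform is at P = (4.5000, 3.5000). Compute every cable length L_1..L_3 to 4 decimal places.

L_1 = √((4.0000−4.5000)² + (0.0000−3.5000)²) = 3.5355
L_2 = √((8.0000−4.5000)² + (2.5000−3.5000)²) = 3.6401
L_3 = √((8.0000−4.5000)² + (5.0000−3.5000)²) = 3.8079

(3.5355, 3.6401, 3.8079)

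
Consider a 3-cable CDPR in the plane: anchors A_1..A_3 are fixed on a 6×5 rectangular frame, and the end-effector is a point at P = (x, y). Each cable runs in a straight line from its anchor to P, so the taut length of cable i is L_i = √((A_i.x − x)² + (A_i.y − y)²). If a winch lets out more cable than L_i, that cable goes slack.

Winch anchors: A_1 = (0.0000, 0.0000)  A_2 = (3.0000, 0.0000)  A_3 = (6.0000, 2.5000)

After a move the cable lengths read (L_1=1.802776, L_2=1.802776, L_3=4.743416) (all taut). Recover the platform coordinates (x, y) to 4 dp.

each cable: (A_i−P)·(A_i−P) = L_i²; let q_i = ‖A_i‖²−L_i²
q_1 = 0.0000+0.0000−3.2500 = -3.2500
row 1: -6.0000x + 0.0000y = -9.0000  (q_2=5.7500)
row 2: -12.0000x − 5.0000y = -23.0000  (q_3=19.7500)
Cramer on rows 1–2 → x = 1.5000, y = 1.0000

(1.5000, 1.0000)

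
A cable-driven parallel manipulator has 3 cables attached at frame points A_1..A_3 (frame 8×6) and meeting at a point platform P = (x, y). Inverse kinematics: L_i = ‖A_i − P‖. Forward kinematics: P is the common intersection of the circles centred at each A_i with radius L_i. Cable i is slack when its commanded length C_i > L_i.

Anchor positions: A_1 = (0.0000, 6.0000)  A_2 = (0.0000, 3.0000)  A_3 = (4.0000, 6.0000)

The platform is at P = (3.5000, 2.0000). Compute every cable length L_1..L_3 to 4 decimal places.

(5.3151, 3.6401, 4.0311)

L_1 = √((0.0000−3.5000)² + (6.0000−2.0000)²) = 5.3151
L_2 = √((0.0000−3.5000)² + (3.0000−2.0000)²) = 3.6401
L_3 = √((4.0000−3.5000)² + (6.0000−2.0000)²) = 4.0311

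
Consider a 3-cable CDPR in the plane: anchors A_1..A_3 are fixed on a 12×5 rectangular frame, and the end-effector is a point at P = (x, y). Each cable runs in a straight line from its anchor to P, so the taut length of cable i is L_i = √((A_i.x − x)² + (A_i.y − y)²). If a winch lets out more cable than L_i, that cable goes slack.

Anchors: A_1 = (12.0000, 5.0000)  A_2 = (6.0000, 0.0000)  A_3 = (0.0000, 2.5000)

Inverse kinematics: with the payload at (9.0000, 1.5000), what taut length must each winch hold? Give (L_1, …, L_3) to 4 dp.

L_1: Δ = A_1−P = (3.0000, 3.5000) → ‖Δ‖ = √21.2500 = 4.6098
L_2: Δ = A_2−P = (-3.0000, -1.5000) → ‖Δ‖ = √11.2500 = 3.3541
L_3: Δ = A_3−P = (-9.0000, 1.0000) → ‖Δ‖ = √82.0000 = 9.0554

(4.6098, 3.3541, 9.0554)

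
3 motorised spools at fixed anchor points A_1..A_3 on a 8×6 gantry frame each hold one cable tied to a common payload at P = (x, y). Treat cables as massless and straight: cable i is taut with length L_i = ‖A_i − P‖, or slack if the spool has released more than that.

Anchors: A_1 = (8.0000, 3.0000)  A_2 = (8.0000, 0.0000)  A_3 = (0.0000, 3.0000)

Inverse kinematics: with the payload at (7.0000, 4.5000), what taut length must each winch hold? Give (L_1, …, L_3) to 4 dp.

L_1 = √((8.0000−7.0000)² + (3.0000−4.5000)²) = 1.8028
L_2 = √((8.0000−7.0000)² + (0.0000−4.5000)²) = 4.6098
L_3 = √((0.0000−7.0000)² + (3.0000−4.5000)²) = 7.1589

(1.8028, 4.6098, 7.1589)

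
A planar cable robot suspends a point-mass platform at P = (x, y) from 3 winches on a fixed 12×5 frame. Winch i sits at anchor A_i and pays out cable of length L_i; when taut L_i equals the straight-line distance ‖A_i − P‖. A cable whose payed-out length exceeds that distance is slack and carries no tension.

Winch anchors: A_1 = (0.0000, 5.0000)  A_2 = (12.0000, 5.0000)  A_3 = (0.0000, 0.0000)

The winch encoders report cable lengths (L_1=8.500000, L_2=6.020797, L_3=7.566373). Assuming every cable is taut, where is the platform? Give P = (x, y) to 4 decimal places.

(7.5000, 1.0000)

expand ‖A_i−P‖²=L_i² and subtract eq 1 (q_i ≔ ‖A_i‖²−L_i²)
q_1 = 0.0000+25.0000−72.2500 = -47.2500
eq1−eq2 → [-24.0000  0.0000]·P = -180.0000
eq1−eq3 → [0.0000  10.0000]·P = 10.0000
2×2 solve → P = (7.5000, 1.0000)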